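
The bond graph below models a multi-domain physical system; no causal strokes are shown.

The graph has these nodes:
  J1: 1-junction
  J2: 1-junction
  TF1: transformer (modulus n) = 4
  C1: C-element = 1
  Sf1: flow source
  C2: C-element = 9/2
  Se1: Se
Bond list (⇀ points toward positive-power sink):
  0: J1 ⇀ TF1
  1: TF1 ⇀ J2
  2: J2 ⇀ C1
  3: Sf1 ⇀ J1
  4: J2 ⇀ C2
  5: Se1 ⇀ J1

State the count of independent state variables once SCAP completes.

b3 |Sf1  (Sf1 fixes flow; stroke at Sf1)
b5 |J1  (Se1 (Se) sets effort on bond)
b0 |J1  (common-f at J1 fixed by 3)
b1 |TF1  (TF1: transformer flips bond 0)
b2 |J2  (1-jn J2 has f-setter on 1)
b4 |J2  (J2 flow already set via bond 1)

2  (C1, C2 all integral)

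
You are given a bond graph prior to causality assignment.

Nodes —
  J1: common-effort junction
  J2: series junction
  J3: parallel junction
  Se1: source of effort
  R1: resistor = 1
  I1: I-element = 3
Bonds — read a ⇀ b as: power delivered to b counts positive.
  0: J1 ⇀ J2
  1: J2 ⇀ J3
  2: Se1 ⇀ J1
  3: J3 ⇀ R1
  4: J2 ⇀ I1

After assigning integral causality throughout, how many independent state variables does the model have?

1  (I1 all integral)

β2 stroke at J1  (source Se1 imposes e)
β0 stroke at J2  (0-jn J1 has e-setter on 2)
β4 stroke at I1  (I1 integral (f out))
β1 stroke at J2  (J2 flow already set via bond 4)
β3 stroke at J3  (closing 0-jn rule on J3)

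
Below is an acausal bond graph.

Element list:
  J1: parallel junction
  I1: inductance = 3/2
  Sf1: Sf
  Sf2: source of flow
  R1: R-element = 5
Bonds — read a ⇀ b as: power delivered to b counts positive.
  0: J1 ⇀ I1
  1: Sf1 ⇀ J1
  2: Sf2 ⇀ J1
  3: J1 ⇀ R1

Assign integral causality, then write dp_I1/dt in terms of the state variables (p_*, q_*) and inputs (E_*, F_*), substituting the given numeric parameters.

bond 1 |Sf1  (Sf1 (Sf) sets flow on bond)
bond 2 |Sf2  (Sf2: flow source, stroke at near end)
bond 0 |I1  (I1: I, integral causality)
bond 3 |J1  (only one effort-in slot at J1)

dp_I1/dt = 5*F_Sf1 + 5*F_Sf2 - 10*p_I1/3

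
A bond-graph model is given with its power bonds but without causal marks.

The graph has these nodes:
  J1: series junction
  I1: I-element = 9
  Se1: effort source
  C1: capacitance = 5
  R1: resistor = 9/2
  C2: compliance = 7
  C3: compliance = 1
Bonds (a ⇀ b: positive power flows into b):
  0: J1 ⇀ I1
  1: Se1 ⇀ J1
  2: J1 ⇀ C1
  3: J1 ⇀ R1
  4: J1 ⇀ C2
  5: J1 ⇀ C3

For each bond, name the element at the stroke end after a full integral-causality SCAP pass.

bond 1 stroke at J1  (source Se1 imposes e)
bond 0 stroke at I1  (prefer integral on I1)
bond 2 stroke at J1  (1-jn J1 has f-setter on 0)
bond 3 stroke at J1  (J1 flow already set via bond 0)
bond 4 stroke at J1  (1-jn J1 has f-setter on 0)
bond 5 stroke at J1  (J1: bond 0 brought flow, rest push out)

β0 stroke→I1
β1 stroke→J1
β2 stroke→J1
β3 stroke→J1
β4 stroke→J1
β5 stroke→J1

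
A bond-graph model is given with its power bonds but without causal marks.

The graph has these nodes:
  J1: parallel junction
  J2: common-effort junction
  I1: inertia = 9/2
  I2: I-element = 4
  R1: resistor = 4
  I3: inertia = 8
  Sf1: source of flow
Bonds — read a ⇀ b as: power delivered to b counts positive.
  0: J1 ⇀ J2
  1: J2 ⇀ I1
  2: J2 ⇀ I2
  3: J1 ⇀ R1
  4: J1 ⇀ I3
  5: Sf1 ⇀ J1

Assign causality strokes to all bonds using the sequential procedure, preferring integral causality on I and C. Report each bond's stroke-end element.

#0 stroke at J2
#1 stroke at I1
#2 stroke at I2
#3 stroke at J1
#4 stroke at I3
#5 stroke at Sf1

b5 |Sf1  (Sf1 (Sf) sets flow on bond)
b1 |I1  (I1: I, integral causality)
b2 |I2  (I2 integral (f out))
b0 |J2  (J2 needs exactly one e-in)
b4 |I3  (I3 outputs flow p/I3)
b3 |J1  (closing 0-jn rule on J1)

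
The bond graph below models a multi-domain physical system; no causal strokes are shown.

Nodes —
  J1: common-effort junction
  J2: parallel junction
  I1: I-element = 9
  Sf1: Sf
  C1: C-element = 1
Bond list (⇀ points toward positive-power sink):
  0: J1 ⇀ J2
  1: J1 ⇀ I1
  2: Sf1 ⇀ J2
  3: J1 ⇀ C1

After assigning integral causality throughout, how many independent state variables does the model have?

bond 2 stroke→Sf1  (Sf1 (Sf) sets flow on bond)
bond 0 stroke→J2  (J2: last free bond brings effort in)
bond 1 stroke→I1  (I1 outputs flow p/I1)
bond 3 stroke→J1  (closing 0-jn rule on J1)

2  (C1, I1 all integral)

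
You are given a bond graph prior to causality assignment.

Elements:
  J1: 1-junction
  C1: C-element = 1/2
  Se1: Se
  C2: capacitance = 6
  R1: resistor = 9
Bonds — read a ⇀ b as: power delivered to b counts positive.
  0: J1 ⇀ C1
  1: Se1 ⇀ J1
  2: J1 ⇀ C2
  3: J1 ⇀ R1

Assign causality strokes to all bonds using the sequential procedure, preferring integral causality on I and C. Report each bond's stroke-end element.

bond 0 →J1
bond 1 →J1
bond 2 →J1
bond 3 →R1

#1 →J1  (Se1 (Se) sets effort on bond)
#0 →J1  (C1 integral (e out))
#2 →J1  (C2 outputs effort q/C2)
#3 →R1  (only one flow-in slot at J1)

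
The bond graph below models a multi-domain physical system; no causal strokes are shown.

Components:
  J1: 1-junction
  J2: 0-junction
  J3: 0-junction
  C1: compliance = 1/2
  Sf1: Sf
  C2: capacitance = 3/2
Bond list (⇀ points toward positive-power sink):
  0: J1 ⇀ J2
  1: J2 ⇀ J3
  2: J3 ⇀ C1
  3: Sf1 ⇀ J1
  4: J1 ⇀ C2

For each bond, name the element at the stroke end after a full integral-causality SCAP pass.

bond 0 →J1
bond 1 →J2
bond 2 →J3
bond 3 →Sf1
bond 4 →J1

b3 |Sf1  (Sf1: flow source, stroke at near end)
b0 |J1  (common-f at J1 fixed by 3)
b4 |J1  (common-f at J1 fixed by 3)
b1 |J2  (J2: last free bond brings effort in)
b2 |J3  (J3: last free bond brings effort in)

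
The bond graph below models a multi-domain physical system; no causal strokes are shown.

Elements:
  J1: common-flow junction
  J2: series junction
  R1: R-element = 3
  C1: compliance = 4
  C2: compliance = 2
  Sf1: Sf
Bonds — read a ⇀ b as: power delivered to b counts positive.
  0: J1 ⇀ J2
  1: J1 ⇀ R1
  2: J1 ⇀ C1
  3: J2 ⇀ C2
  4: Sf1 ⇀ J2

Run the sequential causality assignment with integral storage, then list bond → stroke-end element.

β0 stroke→J2
β1 stroke→J1
β2 stroke→J1
β3 stroke→J2
β4 stroke→Sf1

β4 →Sf1  (Sf1: flow source, stroke at near end)
β0 →J2  (common-f at J2 fixed by 4)
β3 →J2  (J2 flow already set via bond 4)
β1 →J1  (J1: bond 0 brought flow, rest push out)
β2 →J1  (common-f at J1 fixed by 0)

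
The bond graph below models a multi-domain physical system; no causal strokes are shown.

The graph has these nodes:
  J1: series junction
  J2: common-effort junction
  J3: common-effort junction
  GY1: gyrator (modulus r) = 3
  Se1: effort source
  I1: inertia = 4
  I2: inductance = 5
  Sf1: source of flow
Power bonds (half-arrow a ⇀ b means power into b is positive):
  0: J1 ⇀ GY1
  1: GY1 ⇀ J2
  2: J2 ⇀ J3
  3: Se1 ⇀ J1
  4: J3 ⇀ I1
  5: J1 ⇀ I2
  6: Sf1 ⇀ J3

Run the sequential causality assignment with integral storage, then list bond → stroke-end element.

bond 3 →J1  (Se1 (Se) sets effort on bond)
bond 6 →Sf1  (Sf1 fixes flow; stroke at Sf1)
bond 4 →I1  (I1 outputs flow p/I1)
bond 2 →J3  (J3 needs exactly one e-in)
bond 1 →J2  (J2: last free bond brings effort in)
bond 0 →J1  (GY1 both-in/both-out from 1)
bond 5 →I2  (closing 1-jn rule on J1)

bond 0 stroke at J1
bond 1 stroke at J2
bond 2 stroke at J3
bond 3 stroke at J1
bond 4 stroke at I1
bond 5 stroke at I2
bond 6 stroke at Sf1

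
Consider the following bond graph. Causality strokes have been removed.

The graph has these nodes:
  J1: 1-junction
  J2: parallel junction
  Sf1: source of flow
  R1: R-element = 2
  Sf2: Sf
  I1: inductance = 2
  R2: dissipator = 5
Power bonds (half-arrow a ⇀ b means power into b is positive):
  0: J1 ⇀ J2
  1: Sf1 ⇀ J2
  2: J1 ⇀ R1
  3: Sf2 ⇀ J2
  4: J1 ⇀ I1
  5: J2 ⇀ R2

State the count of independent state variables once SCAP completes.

#1 |Sf1  (Sf1 fixes flow; stroke at Sf1)
#3 |Sf2  (Sf2: flow source, stroke at near end)
#4 |I1  (I1 outputs flow p/I1)
#0 |J1  (J1 flow already set via bond 4)
#2 |J1  (J1 flow already set via bond 4)
#5 |J2  (closing 0-jn rule on J2)

1  (I1 all integral)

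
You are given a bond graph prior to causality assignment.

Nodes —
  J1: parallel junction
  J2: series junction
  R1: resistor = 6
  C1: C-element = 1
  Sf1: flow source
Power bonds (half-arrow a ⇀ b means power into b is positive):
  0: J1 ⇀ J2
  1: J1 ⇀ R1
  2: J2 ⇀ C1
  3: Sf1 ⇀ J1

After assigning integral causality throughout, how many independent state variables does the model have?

1  (C1 all integral)

β3 |Sf1  (source Sf1 imposes f)
β2 |J2  (C1 outputs effort q/C1)
β0 |J1  (J2: last free bond brings flow in)
β1 |R1  (common-e at J1 fixed by 0)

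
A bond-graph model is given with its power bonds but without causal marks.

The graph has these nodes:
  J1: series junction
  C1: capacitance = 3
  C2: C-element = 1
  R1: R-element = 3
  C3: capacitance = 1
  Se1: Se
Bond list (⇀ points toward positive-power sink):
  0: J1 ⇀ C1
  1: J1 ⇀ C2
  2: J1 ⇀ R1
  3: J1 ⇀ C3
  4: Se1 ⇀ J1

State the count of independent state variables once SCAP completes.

β4 →J1  (Se1 fixes effort; stroke away)
β0 →J1  (prefer integral on C1)
β1 →J1  (prefer integral on C2)
β3 →J1  (prefer integral on C3)
β2 →R1  (closing 1-jn rule on J1)

3  (C1, C2, C3 all integral)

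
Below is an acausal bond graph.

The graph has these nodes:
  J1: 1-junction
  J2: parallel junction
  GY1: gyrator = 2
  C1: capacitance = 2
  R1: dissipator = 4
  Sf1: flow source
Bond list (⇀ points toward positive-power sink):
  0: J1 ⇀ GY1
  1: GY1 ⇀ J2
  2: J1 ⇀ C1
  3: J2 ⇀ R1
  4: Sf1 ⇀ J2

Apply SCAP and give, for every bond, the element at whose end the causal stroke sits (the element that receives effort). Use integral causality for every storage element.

b0 →GY1
b1 →GY1
b2 →J1
b3 →J2
b4 →Sf1

#4 |Sf1  (source Sf1 imposes f)
#2 |J1  (prefer integral on C1)
#0 |GY1  (J1: last free bond brings flow in)
#1 |GY1  (GY1: gyrator matches bond 0)
#3 |J2  (J2 needs exactly one e-in)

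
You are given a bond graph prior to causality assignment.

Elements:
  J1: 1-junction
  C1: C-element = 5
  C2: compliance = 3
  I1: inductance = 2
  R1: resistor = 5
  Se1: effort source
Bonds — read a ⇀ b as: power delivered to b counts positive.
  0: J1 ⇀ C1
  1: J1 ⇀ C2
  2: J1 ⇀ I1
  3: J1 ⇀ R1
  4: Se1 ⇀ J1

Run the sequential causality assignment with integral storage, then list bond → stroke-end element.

b4 →J1  (source Se1 imposes e)
b0 →J1  (C1 outputs effort q/C1)
b1 →J1  (prefer integral on C2)
b2 →I1  (I1 integral (f out))
b3 →J1  (J1 flow already set via bond 2)

β0 |J1
β1 |J1
β2 |I1
β3 |J1
β4 |J1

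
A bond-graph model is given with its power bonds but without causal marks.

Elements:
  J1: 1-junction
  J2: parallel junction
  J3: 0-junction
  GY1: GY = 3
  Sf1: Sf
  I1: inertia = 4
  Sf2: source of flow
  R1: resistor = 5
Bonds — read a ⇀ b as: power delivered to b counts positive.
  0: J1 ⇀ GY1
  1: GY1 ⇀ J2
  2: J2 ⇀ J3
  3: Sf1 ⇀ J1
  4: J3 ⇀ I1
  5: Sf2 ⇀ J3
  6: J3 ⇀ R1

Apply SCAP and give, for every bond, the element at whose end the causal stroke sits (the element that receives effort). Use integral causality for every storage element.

β3 stroke→Sf1  (Sf1 fixes flow; stroke at Sf1)
β5 stroke→Sf2  (Sf2 (Sf) sets flow on bond)
β0 stroke→J1  (J1: bond 3 brought flow, rest push out)
β1 stroke→J2  (through GY1, causality inverts; strokes same side of GY1)
β2 stroke→J3  (common-e at J2 fixed by 1)
β4 stroke→I1  (0-jn J3 has e-setter on 2)
β6 stroke→R1  (J3 effort already set via bond 2)

#0 stroke→J1
#1 stroke→J2
#2 stroke→J3
#3 stroke→Sf1
#4 stroke→I1
#5 stroke→Sf2
#6 stroke→R1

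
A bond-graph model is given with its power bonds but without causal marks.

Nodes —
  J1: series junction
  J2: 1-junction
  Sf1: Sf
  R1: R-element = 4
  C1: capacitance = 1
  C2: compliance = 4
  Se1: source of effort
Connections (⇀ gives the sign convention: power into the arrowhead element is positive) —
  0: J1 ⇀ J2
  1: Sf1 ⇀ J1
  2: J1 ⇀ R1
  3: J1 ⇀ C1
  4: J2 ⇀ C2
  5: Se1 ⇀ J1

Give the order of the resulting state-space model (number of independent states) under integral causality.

2  (C1, C2 all integral)

#1 stroke at Sf1  (source Sf1 imposes f)
#5 stroke at J1  (source Se1 imposes e)
#0 stroke at J1  (J1 flow already set via bond 1)
#2 stroke at J1  (common-f at J1 fixed by 1)
#3 stroke at J1  (J1 flow already set via bond 1)
#4 stroke at J2  (J2: bond 0 brought flow, rest push out)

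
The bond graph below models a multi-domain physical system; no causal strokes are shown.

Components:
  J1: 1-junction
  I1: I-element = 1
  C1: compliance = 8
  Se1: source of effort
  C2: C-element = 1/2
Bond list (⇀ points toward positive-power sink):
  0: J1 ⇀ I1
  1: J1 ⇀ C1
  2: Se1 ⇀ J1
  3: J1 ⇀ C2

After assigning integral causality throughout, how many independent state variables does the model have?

3  (C1, C2, I1 all integral)

b2 stroke→J1  (Se1: effort source, stroke at far end)
b0 stroke→I1  (I1: I, integral causality)
b1 stroke→J1  (J1: bond 0 brought flow, rest push out)
b3 stroke→J1  (J1: bond 0 brought flow, rest push out)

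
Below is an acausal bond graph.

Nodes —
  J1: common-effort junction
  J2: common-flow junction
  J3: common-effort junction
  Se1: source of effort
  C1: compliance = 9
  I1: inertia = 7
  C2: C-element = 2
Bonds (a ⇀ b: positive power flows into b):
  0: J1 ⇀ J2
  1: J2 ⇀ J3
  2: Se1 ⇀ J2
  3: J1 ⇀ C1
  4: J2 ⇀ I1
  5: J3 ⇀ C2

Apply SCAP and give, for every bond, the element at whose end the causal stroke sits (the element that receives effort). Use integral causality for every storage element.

#2 stroke→J2  (Se1 (Se) sets effort on bond)
#3 stroke→J1  (C1: C, integral causality)
#0 stroke→J2  (J1 effort already set via bond 3)
#4 stroke→I1  (I1 integral (f out))
#1 stroke→J2  (common-f at J2 fixed by 4)
#5 stroke→J3  (only one effort-in slot at J3)

#0 →J2
#1 →J2
#2 →J2
#3 →J1
#4 →I1
#5 →J3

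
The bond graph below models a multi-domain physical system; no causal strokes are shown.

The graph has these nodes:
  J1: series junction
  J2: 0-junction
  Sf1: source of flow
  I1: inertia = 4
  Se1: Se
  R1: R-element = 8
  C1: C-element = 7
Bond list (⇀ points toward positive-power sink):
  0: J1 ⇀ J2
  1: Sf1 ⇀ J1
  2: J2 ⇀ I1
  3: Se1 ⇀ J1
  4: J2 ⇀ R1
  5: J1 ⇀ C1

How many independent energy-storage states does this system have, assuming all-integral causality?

2  (C1, I1 all integral)

#1 →Sf1  (source Sf1 imposes f)
#3 →J1  (Se1: effort source, stroke at far end)
#0 →J1  (1-jn J1 has f-setter on 1)
#5 →J1  (J1: bond 1 brought flow, rest push out)
#2 →I1  (I1: I, integral causality)
#4 →J2  (only one effort-in slot at J2)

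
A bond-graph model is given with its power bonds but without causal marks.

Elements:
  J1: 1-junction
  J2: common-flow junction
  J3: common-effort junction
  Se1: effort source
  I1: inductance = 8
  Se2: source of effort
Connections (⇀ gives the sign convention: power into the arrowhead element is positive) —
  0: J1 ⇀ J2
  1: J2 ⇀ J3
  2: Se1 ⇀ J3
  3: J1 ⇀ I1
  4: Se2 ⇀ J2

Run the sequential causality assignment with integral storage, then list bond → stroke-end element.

b0 |J1
b1 |J2
b2 |J3
b3 |I1
b4 |J2

bond 2 stroke at J3  (Se1: effort source, stroke at far end)
bond 4 stroke at J2  (Se2 fixes effort; stroke away)
bond 1 stroke at J2  (J3: bond 2 brought effort, rest push out)
bond 0 stroke at J1  (J2: last free bond brings flow in)
bond 3 stroke at I1  (only one flow-in slot at J1)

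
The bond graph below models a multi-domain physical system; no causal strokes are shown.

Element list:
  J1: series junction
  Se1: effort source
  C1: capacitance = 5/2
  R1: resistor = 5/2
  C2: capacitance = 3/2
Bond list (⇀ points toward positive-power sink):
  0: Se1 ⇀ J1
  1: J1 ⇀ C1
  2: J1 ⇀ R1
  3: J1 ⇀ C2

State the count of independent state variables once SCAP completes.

#0 →J1  (Se1 fixes effort; stroke away)
#1 →J1  (C1: C, integral causality)
#3 →J1  (C2 integral (e out))
#2 →R1  (J1: last free bond brings flow in)

2  (C1, C2 all integral)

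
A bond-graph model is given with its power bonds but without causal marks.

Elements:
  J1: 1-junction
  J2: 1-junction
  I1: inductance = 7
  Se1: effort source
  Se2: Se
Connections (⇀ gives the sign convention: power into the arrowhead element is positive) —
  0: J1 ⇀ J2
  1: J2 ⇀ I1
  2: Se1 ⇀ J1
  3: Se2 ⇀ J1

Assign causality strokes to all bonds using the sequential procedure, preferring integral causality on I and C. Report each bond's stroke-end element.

β2 |J1  (Se1: effort source, stroke at far end)
β3 |J1  (Se2 (Se) sets effort on bond)
β0 |J2  (closing 1-jn rule on J1)
β1 |I1  (J2: last free bond brings flow in)

β0 →J2
β1 →I1
β2 →J1
β3 →J1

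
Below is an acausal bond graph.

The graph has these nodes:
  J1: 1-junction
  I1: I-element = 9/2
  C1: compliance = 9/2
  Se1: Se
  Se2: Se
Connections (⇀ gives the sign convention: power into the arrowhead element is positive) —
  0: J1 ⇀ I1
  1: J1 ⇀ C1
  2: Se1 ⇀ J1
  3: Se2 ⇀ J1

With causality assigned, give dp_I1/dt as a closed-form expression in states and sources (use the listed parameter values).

dp_I1/dt = E_Se1 + E_Se2 - 2*q_C1/9

β2 →J1  (Se1: effort source, stroke at far end)
β3 →J1  (Se2: effort source, stroke at far end)
β0 →I1  (I1: I, integral causality)
β1 →J1  (J1: bond 0 brought flow, rest push out)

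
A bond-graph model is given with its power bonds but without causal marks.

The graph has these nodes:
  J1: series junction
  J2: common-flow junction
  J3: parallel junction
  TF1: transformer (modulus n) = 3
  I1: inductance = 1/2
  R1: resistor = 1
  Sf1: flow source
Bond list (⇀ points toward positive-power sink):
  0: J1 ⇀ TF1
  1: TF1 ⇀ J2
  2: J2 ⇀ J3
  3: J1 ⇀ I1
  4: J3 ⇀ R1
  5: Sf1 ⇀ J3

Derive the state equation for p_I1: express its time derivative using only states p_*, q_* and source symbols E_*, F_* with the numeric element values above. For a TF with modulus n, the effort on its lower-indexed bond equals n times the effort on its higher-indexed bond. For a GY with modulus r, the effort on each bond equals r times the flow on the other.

bond 5 →Sf1  (Sf1 fixes flow; stroke at Sf1)
bond 3 →I1  (I1 integral (f out))
bond 0 →J1  (1-jn J1 has f-setter on 3)
bond 1 →TF1  (TF1: transformer flips bond 0)
bond 2 →J2  (common-f at J2 fixed by 1)
bond 4 →J3  (only one effort-in slot at J3)

dp_I1/dt = -3*F_Sf1 - 18*p_I1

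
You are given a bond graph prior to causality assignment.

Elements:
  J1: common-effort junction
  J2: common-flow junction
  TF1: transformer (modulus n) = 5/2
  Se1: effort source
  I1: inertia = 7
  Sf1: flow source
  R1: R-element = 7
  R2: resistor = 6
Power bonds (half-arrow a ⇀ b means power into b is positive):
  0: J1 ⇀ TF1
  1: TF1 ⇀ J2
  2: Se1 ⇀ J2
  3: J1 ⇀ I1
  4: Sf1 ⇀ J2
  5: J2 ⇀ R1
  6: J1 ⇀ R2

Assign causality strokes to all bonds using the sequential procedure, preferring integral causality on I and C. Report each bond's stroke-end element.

β0 →TF1
β1 →J2
β2 →J2
β3 →I1
β4 →Sf1
β5 →J2
β6 →J1

bond 2 |J2  (Se1 fixes effort; stroke away)
bond 4 |Sf1  (source Sf1 imposes f)
bond 1 |J2  (1-jn J2 has f-setter on 4)
bond 5 |J2  (J2: bond 4 brought flow, rest push out)
bond 0 |TF1  (TF1 one-in-one-out from 1)
bond 3 |I1  (prefer integral on I1)
bond 6 |J1  (J1: last free bond brings effort in)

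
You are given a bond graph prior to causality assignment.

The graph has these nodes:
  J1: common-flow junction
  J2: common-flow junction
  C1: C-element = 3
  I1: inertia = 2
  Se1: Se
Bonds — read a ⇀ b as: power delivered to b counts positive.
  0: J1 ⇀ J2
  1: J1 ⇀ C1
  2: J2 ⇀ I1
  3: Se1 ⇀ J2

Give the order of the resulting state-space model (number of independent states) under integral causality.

b3 |J2  (Se1 fixes effort; stroke away)
b1 |J1  (C1 outputs effort q/C1)
b0 |J2  (J1 needs exactly one f-in)
b2 |I1  (J2 needs exactly one f-in)

2  (C1, I1 all integral)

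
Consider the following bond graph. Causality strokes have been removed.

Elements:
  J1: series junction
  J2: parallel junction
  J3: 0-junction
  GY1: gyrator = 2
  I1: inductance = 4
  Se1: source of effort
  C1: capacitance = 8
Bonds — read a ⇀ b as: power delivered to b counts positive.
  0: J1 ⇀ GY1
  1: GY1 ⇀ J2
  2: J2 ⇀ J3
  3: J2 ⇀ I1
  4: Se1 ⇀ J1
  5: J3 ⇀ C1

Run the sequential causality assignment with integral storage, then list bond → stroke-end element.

β0 →GY1
β1 →GY1
β2 →J2
β3 →I1
β4 →J1
β5 →J3

β4 →J1  (Se1: effort source, stroke at far end)
β0 →GY1  (only one flow-in slot at J1)
β1 →GY1  (through GY1, causality inverts; strokes same side of GY1)
β3 →I1  (prefer integral on I1)
β2 →J2  (only one effort-in slot at J2)
β5 →J3  (J3 needs exactly one e-in)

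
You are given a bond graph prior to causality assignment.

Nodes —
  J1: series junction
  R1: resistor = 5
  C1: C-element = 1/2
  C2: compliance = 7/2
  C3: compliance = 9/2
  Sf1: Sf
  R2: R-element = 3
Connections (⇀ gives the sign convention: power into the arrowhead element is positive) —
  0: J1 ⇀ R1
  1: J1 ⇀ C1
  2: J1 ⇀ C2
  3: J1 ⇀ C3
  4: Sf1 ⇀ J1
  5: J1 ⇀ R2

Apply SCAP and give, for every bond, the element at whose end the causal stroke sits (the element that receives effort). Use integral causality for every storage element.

b0 stroke at J1
b1 stroke at J1
b2 stroke at J1
b3 stroke at J1
b4 stroke at Sf1
b5 stroke at J1

β4 stroke→Sf1  (Sf1 (Sf) sets flow on bond)
β0 stroke→J1  (J1 flow already set via bond 4)
β1 stroke→J1  (J1: bond 4 brought flow, rest push out)
β2 stroke→J1  (J1 flow already set via bond 4)
β3 stroke→J1  (J1 flow already set via bond 4)
β5 stroke→J1  (J1 flow already set via bond 4)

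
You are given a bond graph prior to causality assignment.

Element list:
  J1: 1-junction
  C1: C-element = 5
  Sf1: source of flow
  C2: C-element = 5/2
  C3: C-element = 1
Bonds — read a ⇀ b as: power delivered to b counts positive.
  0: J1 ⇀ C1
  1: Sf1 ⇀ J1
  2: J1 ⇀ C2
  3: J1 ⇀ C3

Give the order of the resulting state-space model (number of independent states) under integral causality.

3  (C1, C2, C3 all integral)

β1 stroke→Sf1  (source Sf1 imposes f)
β0 stroke→J1  (J1 flow already set via bond 1)
β2 stroke→J1  (common-f at J1 fixed by 1)
β3 stroke→J1  (1-jn J1 has f-setter on 1)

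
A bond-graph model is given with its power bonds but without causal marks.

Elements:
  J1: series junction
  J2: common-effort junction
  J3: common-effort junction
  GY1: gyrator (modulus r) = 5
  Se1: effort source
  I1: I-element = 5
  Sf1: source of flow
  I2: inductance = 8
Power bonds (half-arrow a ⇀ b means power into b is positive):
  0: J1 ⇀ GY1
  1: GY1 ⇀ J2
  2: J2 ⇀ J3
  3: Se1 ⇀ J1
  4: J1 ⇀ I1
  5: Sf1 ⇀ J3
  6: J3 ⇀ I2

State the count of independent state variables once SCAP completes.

bond 3 →J1  (Se1 fixes effort; stroke away)
bond 5 →Sf1  (Sf1 fixes flow; stroke at Sf1)
bond 4 →I1  (I1 integral (f out))
bond 0 →J1  (J1: bond 4 brought flow, rest push out)
bond 1 →J2  (through GY1, causality inverts; strokes same side of GY1)
bond 2 →J3  (common-e at J2 fixed by 1)
bond 6 →I2  (0-jn J3 has e-setter on 2)

2  (I1, I2 all integral)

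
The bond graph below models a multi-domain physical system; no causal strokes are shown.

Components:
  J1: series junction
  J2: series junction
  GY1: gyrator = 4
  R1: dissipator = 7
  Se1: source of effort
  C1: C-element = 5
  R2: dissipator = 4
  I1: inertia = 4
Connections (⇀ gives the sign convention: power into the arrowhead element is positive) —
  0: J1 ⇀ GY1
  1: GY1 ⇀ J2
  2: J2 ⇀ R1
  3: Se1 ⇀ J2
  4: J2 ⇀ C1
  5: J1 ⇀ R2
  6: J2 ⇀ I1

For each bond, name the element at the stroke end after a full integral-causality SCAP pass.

b3 stroke→J2  (source Se1 imposes e)
b4 stroke→J2  (C1 integral (e out))
b6 stroke→I1  (I1 integral (f out))
b1 stroke→J2  (1-jn J2 has f-setter on 6)
b2 stroke→J2  (common-f at J2 fixed by 6)
b0 stroke→J1  (through GY1, causality inverts; strokes same side of GY1)
b5 stroke→R2  (J1: last free bond brings flow in)

#0 →J1
#1 →J2
#2 →J2
#3 →J2
#4 →J2
#5 →R2
#6 →I1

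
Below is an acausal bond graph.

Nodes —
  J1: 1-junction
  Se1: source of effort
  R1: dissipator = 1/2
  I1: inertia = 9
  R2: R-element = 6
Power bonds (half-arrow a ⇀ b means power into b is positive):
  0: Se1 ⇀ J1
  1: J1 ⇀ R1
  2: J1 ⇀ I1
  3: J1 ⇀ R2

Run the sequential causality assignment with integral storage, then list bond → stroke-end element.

β0 stroke→J1
β1 stroke→J1
β2 stroke→I1
β3 stroke→J1

#0 stroke at J1  (Se1: effort source, stroke at far end)
#2 stroke at I1  (I1 outputs flow p/I1)
#1 stroke at J1  (common-f at J1 fixed by 2)
#3 stroke at J1  (J1: bond 2 brought flow, rest push out)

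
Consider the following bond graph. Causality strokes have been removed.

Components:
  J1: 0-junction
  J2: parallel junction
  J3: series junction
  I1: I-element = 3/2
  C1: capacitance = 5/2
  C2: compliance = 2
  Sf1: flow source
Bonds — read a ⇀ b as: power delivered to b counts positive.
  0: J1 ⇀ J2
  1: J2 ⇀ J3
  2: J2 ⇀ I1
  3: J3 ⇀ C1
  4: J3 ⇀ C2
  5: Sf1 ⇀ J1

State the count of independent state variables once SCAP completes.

β5 stroke at Sf1  (source Sf1 imposes f)
β0 stroke at J1  (J1: last free bond brings effort in)
β2 stroke at I1  (I1 integral (f out))
β1 stroke at J2  (J2: last free bond brings effort in)
β3 stroke at J3  (common-f at J3 fixed by 1)
β4 stroke at J3  (1-jn J3 has f-setter on 1)

3  (C1, C2, I1 all integral)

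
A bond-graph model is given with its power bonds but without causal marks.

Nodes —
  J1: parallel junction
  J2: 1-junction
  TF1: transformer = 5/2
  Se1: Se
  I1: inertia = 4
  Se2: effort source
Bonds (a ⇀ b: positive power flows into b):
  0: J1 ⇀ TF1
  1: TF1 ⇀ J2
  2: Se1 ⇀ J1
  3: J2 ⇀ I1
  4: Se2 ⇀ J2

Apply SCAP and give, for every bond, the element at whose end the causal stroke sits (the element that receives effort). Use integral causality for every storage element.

β2 stroke→J1  (Se1: effort source, stroke at far end)
β4 stroke→J2  (Se2 fixes effort; stroke away)
β0 stroke→TF1  (0-jn J1 has e-setter on 2)
β1 stroke→J2  (through TF1, causality passes straight; one stroke at TF1)
β3 stroke→I1  (J2 needs exactly one f-in)

#0 stroke at TF1
#1 stroke at J2
#2 stroke at J1
#3 stroke at I1
#4 stroke at J2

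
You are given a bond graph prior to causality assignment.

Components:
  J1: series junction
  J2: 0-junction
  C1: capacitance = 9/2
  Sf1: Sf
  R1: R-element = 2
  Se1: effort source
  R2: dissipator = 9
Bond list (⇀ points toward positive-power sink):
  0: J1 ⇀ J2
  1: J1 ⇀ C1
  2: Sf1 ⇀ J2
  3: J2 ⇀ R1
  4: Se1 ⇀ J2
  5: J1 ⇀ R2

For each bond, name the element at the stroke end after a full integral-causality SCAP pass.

β2 stroke at Sf1  (Sf1 (Sf) sets flow on bond)
β4 stroke at J2  (Se1 fixes effort; stroke away)
β0 stroke at J1  (common-e at J2 fixed by 4)
β3 stroke at R1  (J2 effort already set via bond 4)
β1 stroke at J1  (prefer integral on C1)
β5 stroke at R2  (only one flow-in slot at J1)

#0 →J1
#1 →J1
#2 →Sf1
#3 →R1
#4 →J2
#5 →R2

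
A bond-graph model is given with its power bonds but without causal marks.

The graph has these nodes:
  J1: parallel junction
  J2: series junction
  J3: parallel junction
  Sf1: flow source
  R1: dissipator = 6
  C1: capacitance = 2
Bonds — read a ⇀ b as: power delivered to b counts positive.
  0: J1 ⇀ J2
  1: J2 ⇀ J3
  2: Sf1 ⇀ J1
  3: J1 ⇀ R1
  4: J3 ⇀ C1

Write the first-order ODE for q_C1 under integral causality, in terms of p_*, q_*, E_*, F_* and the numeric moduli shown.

dq_C1/dt = F_Sf1 - q_C1/12

#2 |Sf1  (Sf1: flow source, stroke at near end)
#4 |J3  (C1 integral (e out))
#1 |J2  (0-jn J3 has e-setter on 4)
#0 |J1  (J2 needs exactly one f-in)
#3 |R1  (0-jn J1 has e-setter on 0)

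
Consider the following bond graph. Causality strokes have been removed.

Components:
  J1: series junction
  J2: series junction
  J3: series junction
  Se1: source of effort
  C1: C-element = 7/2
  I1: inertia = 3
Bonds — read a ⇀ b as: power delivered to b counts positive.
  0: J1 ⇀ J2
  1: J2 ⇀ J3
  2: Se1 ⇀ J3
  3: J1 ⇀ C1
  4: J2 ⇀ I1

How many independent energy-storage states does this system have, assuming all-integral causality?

β2 |J3  (Se1 (Se) sets effort on bond)
β1 |J2  (closing 1-jn rule on J3)
β3 |J1  (C1 integral (e out))
β0 |J2  (J1: last free bond brings flow in)
β4 |I1  (closing 1-jn rule on J2)

2  (C1, I1 all integral)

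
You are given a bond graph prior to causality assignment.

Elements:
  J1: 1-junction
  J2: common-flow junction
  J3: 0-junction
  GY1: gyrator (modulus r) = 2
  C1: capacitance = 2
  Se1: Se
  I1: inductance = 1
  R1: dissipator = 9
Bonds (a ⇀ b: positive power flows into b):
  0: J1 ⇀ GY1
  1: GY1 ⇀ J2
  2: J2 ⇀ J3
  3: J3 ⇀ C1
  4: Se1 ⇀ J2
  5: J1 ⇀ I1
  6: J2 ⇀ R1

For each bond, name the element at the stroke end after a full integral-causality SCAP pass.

bond 0 →J1
bond 1 →J2
bond 2 →J2
bond 3 →J3
bond 4 →J2
bond 5 →I1
bond 6 →R1

#4 stroke at J2  (Se1 (Se) sets effort on bond)
#3 stroke at J3  (C1 integral (e out))
#2 stroke at J2  (J3 effort already set via bond 3)
#5 stroke at I1  (I1: I, integral causality)
#0 stroke at J1  (common-f at J1 fixed by 5)
#1 stroke at J2  (GY GY1: same side as bond 0)
#6 stroke at R1  (only one flow-in slot at J2)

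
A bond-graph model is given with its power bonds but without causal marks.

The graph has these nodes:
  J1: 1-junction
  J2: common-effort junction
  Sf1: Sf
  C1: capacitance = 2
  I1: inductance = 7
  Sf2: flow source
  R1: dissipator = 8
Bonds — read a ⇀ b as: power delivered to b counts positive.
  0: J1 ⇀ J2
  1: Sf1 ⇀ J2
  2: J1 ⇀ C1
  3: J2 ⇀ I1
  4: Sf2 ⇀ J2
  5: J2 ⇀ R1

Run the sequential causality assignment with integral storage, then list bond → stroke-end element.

b1 stroke→Sf1  (Sf1: flow source, stroke at near end)
b4 stroke→Sf2  (source Sf2 imposes f)
b2 stroke→J1  (prefer integral on C1)
b0 stroke→J2  (closing 1-jn rule on J1)
b3 stroke→I1  (0-jn J2 has e-setter on 0)
b5 stroke→R1  (0-jn J2 has e-setter on 0)

β0 |J2
β1 |Sf1
β2 |J1
β3 |I1
β4 |Sf2
β5 |R1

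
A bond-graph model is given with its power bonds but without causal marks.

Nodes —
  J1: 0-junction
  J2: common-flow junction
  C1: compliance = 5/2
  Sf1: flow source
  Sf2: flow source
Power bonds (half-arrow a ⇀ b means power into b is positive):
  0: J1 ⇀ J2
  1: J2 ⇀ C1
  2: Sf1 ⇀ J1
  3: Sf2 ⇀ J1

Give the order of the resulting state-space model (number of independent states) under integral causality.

1  (C1 all integral)

β2 stroke→Sf1  (Sf1 (Sf) sets flow on bond)
β3 stroke→Sf2  (Sf2 fixes flow; stroke at Sf2)
β0 stroke→J1  (J1: last free bond brings effort in)
β1 stroke→J2  (J2: bond 0 brought flow, rest push out)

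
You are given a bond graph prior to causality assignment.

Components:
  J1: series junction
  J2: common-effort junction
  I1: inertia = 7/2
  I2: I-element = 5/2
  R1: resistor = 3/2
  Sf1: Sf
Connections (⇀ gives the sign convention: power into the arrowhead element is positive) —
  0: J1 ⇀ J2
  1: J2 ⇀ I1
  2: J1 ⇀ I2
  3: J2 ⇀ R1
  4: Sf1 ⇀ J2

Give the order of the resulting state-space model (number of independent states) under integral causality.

2  (I1, I2 all integral)

#4 stroke at Sf1  (Sf1 fixes flow; stroke at Sf1)
#1 stroke at I1  (I1 outputs flow p/I1)
#2 stroke at I2  (I2: I, integral causality)
#0 stroke at J1  (J1: bond 2 brought flow, rest push out)
#3 stroke at J2  (J2 needs exactly one e-in)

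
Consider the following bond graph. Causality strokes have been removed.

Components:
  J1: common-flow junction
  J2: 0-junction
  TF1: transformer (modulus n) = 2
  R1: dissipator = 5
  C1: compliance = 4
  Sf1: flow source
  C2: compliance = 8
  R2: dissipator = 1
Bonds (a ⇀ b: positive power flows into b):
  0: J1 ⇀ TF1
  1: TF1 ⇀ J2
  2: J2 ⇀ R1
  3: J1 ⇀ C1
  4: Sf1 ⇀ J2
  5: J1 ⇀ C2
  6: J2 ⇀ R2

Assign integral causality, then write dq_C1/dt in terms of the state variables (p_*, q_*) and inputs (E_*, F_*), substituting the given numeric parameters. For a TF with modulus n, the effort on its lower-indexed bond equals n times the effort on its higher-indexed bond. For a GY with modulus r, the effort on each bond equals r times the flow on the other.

β4 |Sf1  (Sf1 fixes flow; stroke at Sf1)
β3 |J1  (C1 outputs effort q/C1)
β5 |J1  (prefer integral on C2)
β0 |TF1  (closing 1-jn rule on J1)
β1 |J2  (TF TF1: opposite of bond 0)
β2 |R1  (0-jn J2 has e-setter on 1)
β6 |R2  (J2: bond 1 brought effort, rest push out)

dq_C1/dt = -F_Sf1/2 - 3*q_C1/40 - 3*q_C2/80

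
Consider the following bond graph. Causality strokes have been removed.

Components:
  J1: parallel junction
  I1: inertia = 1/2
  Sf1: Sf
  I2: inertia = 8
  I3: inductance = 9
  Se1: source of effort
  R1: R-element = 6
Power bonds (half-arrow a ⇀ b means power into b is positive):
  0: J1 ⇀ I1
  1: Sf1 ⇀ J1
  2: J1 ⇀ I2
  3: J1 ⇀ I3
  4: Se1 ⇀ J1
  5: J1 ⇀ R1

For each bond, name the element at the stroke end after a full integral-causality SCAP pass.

b1 |Sf1  (Sf1 (Sf) sets flow on bond)
b4 |J1  (Se1 (Se) sets effort on bond)
b0 |I1  (J1 effort already set via bond 4)
b2 |I2  (J1: bond 4 brought effort, rest push out)
b3 |I3  (J1 effort already set via bond 4)
b5 |R1  (0-jn J1 has e-setter on 4)

b0 stroke→I1
b1 stroke→Sf1
b2 stroke→I2
b3 stroke→I3
b4 stroke→J1
b5 stroke→R1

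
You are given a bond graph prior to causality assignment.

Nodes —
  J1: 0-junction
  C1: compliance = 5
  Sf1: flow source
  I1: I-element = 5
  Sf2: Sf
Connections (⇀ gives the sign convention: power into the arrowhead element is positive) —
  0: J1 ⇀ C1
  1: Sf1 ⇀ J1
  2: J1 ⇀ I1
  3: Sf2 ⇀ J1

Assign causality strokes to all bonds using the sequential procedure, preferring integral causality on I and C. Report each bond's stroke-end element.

b0 →J1
b1 →Sf1
b2 →I1
b3 →Sf2

bond 1 →Sf1  (source Sf1 imposes f)
bond 3 →Sf2  (Sf2 (Sf) sets flow on bond)
bond 0 →J1  (prefer integral on C1)
bond 2 →I1  (0-jn J1 has e-setter on 0)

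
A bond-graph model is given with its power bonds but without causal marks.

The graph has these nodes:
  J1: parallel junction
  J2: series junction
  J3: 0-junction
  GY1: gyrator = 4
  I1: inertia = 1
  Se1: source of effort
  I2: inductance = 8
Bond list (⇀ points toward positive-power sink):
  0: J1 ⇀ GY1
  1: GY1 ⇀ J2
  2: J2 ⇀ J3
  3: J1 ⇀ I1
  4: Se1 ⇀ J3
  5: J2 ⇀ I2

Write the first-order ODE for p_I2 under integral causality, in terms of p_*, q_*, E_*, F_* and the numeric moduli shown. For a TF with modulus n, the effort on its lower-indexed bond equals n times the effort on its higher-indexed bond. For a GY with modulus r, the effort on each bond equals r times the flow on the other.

dp_I2/dt = -E_Se1 - 4*p_I1

#4 stroke→J3  (source Se1 imposes e)
#2 stroke→J2  (J3: bond 4 brought effort, rest push out)
#3 stroke→I1  (I1 integral (f out))
#0 stroke→J1  (closing 0-jn rule on J1)
#1 stroke→J2  (GY1: gyrator matches bond 0)
#5 stroke→I2  (closing 1-jn rule on J2)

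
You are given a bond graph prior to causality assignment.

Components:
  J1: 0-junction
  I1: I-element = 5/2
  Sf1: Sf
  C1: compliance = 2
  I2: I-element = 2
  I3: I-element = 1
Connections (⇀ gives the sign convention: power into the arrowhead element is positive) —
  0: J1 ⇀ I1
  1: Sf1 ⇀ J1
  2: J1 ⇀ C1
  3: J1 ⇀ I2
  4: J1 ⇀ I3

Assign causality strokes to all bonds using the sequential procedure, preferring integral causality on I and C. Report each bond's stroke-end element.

b0 →I1
b1 →Sf1
b2 →J1
b3 →I2
b4 →I3

#1 stroke at Sf1  (Sf1 (Sf) sets flow on bond)
#0 stroke at I1  (prefer integral on I1)
#2 stroke at J1  (C1 outputs effort q/C1)
#3 stroke at I2  (J1: bond 2 brought effort, rest push out)
#4 stroke at I3  (J1 effort already set via bond 2)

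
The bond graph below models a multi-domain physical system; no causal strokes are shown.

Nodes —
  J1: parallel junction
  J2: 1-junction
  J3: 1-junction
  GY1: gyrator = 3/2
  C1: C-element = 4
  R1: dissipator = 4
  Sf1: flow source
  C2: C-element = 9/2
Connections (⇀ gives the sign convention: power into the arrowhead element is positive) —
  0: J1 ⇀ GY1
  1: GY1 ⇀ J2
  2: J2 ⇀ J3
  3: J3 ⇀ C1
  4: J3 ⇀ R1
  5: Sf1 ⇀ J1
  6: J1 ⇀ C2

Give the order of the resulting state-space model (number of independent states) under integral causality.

β5 stroke→Sf1  (source Sf1 imposes f)
β3 stroke→J3  (C1 outputs effort q/C1)
β6 stroke→J1  (C2: C, integral causality)
β0 stroke→GY1  (common-e at J1 fixed by 6)
β1 stroke→GY1  (through GY1, causality inverts; strokes same side of GY1)
β2 stroke→J2  (J2: bond 1 brought flow, rest push out)
β4 stroke→J3  (J3: bond 2 brought flow, rest push out)

2  (C1, C2 all integral)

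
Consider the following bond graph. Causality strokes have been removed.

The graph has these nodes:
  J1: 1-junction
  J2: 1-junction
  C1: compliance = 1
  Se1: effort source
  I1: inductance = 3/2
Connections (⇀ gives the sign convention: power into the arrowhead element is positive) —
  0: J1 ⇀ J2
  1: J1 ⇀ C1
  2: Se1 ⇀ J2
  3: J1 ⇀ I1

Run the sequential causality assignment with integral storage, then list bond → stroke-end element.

b0 stroke at J1
b1 stroke at J1
b2 stroke at J2
b3 stroke at I1

b2 |J2  (source Se1 imposes e)
b0 |J1  (only one flow-in slot at J2)
b1 |J1  (C1 outputs effort q/C1)
b3 |I1  (J1: last free bond brings flow in)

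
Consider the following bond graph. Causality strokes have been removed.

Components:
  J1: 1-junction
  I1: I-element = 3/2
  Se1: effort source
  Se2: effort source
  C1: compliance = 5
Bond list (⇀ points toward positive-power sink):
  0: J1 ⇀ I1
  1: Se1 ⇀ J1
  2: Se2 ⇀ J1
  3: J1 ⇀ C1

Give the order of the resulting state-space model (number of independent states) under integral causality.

#1 stroke at J1  (Se1 fixes effort; stroke away)
#2 stroke at J1  (Se2: effort source, stroke at far end)
#0 stroke at I1  (I1 outputs flow p/I1)
#3 stroke at J1  (1-jn J1 has f-setter on 0)

2  (C1, I1 all integral)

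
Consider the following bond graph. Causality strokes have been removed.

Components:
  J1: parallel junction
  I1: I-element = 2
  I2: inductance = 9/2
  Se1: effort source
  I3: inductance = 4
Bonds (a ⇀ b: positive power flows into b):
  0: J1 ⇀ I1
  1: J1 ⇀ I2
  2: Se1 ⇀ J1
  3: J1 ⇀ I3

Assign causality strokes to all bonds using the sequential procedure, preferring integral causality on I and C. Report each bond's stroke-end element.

b2 →J1  (Se1 fixes effort; stroke away)
b0 →I1  (0-jn J1 has e-setter on 2)
b1 →I2  (J1: bond 2 brought effort, rest push out)
b3 →I3  (common-e at J1 fixed by 2)

bond 0 →I1
bond 1 →I2
bond 2 →J1
bond 3 →I3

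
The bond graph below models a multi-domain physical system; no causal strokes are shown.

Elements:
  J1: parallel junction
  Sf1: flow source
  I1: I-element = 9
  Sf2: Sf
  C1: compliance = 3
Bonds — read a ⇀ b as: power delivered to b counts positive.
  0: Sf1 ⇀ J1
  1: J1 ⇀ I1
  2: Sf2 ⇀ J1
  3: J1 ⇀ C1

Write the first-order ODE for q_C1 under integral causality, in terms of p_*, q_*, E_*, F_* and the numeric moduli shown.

bond 0 stroke→Sf1  (Sf1 fixes flow; stroke at Sf1)
bond 2 stroke→Sf2  (Sf2 fixes flow; stroke at Sf2)
bond 1 stroke→I1  (I1 integral (f out))
bond 3 stroke→J1  (only one effort-in slot at J1)

dq_C1/dt = F_Sf1 + F_Sf2 - p_I1/9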